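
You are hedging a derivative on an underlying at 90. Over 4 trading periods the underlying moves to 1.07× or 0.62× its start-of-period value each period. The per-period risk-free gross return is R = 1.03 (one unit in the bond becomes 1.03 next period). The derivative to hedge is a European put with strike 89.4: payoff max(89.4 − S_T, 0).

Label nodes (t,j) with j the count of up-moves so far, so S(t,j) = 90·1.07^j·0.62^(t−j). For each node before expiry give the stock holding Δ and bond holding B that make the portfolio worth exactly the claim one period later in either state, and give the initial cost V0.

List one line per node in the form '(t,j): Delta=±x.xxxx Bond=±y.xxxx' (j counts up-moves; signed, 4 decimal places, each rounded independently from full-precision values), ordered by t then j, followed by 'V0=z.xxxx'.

Since d<R<u, set p* = (R−d)/(u−d) = 0.9111; price each node as the discounted p*-expectation of its children.
Terminal payoffs: V(4,0)=76.1013, V(4,1)=66.4490, V(4,2)=49.7910, V(4,3)=21.0426, V(4,4)=0.0000
Node (3,0) S=21.4495: V=(p*·66.4490+(1−p*)·76.1013)/1.03=65.3466; Δ=(66.4490−76.1013)/(22.9510−13.2987)=-1.0000; B=V−Δ·S=86.7961
Node (3,1) S=37.0177: V=(p*·49.7910+(1−p*)·66.4490)/1.03=49.7784; Δ=(49.7910−66.4490)/(39.6090−22.9510)=-1.0000; B=V−Δ·S=86.7961
Node (3,2) S=63.8854: V=(p*·21.0426+(1−p*)·49.7910)/1.03=22.9107; Δ=(21.0426−49.7910)/(68.3574−39.6090)=-1.0000; B=V−Δ·S=86.7961
Node (3,3) S=110.2539: V=(p*·0.0000+(1−p*)·21.0426)/1.03=1.8160; Δ=(0.0000−21.0426)/(117.9716−68.3574)=-0.4241; B=V−Δ·S=48.5773
Node (2,0) S=34.5960: V=(p*·49.7784+(1−p*)·65.3466)/1.03=49.6721; Δ=(49.7784−65.3466)/(37.0177−21.4495)=-1.0000; B=V−Δ·S=84.2681
Node (2,1) S=59.7060: V=(p*·22.9107+(1−p*)·49.7784)/1.03=24.5621; Δ=(22.9107−49.7784)/(63.8854−37.0177)=-1.0000; B=V−Δ·S=84.2681
Node (2,2) S=103.0410: V=(p*·1.8160+(1−p*)·22.9107)/1.03=3.5836; Δ=(1.8160−22.9107)/(110.2539−63.8854)=-0.4549; B=V−Δ·S=50.4607
Node (1,0) S=55.8000: V=(p*·24.5621+(1−p*)·49.6721)/1.03=26.0137; Δ=(24.5621−49.6721)/(59.7060−34.5960)=-1.0000; B=V−Δ·S=81.8137
Node (1,1) S=96.3000: V=(p*·3.5836+(1−p*)·24.5621)/1.03=5.2896; Δ=(3.5836−24.5621)/(103.0410−59.7060)=-0.4841; B=V−Δ·S=51.9086
Node (0,0) S=90.0000: V=(p*·5.2896+(1−p*)·26.0137)/1.03=6.9240; Δ=(5.2896−26.0137)/(96.3000−55.8000)=-0.5117; B=V−Δ·S=52.9775
Each (Δ,B) replicates both successor values, so the strategy is self-financing and V0 is arbitrage-free.

(0,0): Delta=-0.5117 Bond=52.9775
(1,0): Delta=-1.0000 Bond=81.8137
(1,1): Delta=-0.4841 Bond=51.9086
(2,0): Delta=-1.0000 Bond=84.2681
(2,1): Delta=-1.0000 Bond=84.2681
(2,2): Delta=-0.4549 Bond=50.4607
(3,0): Delta=-1.0000 Bond=86.7961
(3,1): Delta=-1.0000 Bond=86.7961
(3,2): Delta=-1.0000 Bond=86.7961
(3,3): Delta=-0.4241 Bond=48.5773
V0=6.9240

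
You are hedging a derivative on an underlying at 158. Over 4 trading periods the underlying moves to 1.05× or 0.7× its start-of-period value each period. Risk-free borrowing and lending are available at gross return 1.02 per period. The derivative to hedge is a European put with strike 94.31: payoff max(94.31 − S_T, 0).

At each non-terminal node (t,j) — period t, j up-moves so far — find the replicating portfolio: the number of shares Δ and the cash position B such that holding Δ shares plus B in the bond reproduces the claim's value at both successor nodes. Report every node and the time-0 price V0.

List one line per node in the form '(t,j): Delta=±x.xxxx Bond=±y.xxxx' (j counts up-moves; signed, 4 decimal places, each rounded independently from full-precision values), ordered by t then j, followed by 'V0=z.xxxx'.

(0,0): Delta=-0.0428 Bond=7.1452
(1,0): Delta=-0.3000 Bond=35.7424
(1,1): Delta=-0.0267 Bond=4.6205
(2,0): Delta=-1.0000 Bond=90.6478
(2,1): Delta=-0.2563 Bond=31.3769
(2,2): Delta=-0.0123 Bond=2.2132
(3,0): Delta=-1.0000 Bond=92.4608
(3,1): Delta=-1.0000 Bond=92.4608
(3,2): Delta=-0.2098 Bond=26.3366
(3,3): Delta=0.0000 Bond=0.0000
V0=0.3872

No-arbitrage ⇒ martingale measure with p* = (R−d)/(u−d) = 0.9143.
Payoff layer (t=4): V(4,0)=56.3742, V(4,1)=37.4063, V(4,2)=8.9545, V(4,3)=0.0000, V(4,4)=0.0000
  t=3,j=0: stock 54.1940 → up 56.9037 (V=37.4063), down 37.9358 (V=56.3742). Price 38.2668; hedge Δ=-1.0000, bond B=92.4608.
  t=3,j=1: stock 81.2910 → up 85.3555 (V=8.9545), down 56.9037 (V=37.4063). Price 11.1698; hedge Δ=-1.0000, bond B=92.4608.
  t=3,j=2: stock 121.9365 → up 128.0333 (V=0.0000), down 85.3555 (V=8.9545). Price 0.7525; hedge Δ=-0.2098, bond B=26.3366.
  t=3,j=3: stock 182.9048 → up 192.0500 (V=0.0000), down 128.0333 (V=0.0000). Price 0.0000; hedge Δ=0.0000, bond B=0.0000.
  t=2,j=0: stock 77.4200 → up 81.2910 (V=11.1698), down 54.1940 (V=38.2668). Price 13.2278; hedge Δ=-1.0000, bond B=90.6478.
  t=2,j=1: stock 116.1300 → up 121.9365 (V=0.7525), down 81.2910 (V=11.1698). Price 1.6131; hedge Δ=-0.2563, bond B=31.3769.
  t=2,j=2: stock 174.1950 → up 182.9048 (V=0.0000), down 121.9365 (V=0.7525). Price 0.0632; hedge Δ=-0.0123, bond B=2.2132.
  t=1,j=0: stock 110.6000 → up 116.1300 (V=1.6131), down 77.4200 (V=13.2278). Price 2.5575; hedge Δ=-0.3000, bond B=35.7424.
  t=1,j=1: stock 165.9000 → up 174.1950 (V=0.0632), down 116.1300 (V=1.6131). Price 0.1922; hedge Δ=-0.0267, bond B=4.6205.
  t=0,j=0: stock 158.0000 → up 165.9000 (V=0.1922), down 110.6000 (V=2.5575). Price 0.3872; hedge Δ=-0.0428, bond B=7.1452.
The time-0 hedge costs 0.3872, which is the no-arbitrage price.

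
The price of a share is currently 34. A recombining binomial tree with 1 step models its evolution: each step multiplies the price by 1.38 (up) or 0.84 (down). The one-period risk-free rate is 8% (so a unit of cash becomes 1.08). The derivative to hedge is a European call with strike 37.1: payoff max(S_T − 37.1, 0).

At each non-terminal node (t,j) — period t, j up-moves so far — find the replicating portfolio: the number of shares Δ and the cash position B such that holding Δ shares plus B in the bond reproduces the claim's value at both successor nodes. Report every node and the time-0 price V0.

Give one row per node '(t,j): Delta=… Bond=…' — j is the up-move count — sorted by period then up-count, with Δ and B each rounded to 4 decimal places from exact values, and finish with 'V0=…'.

Since d<R<u, set p* = (R−d)/(u−d) = 0.4444; price each node as the discounted p*-expectation of its children.
At expiry t=1: V(1,0)=0.0000, V(1,1)=9.8200
  t=0,j=0: stock 34.0000 → up 46.9200 (V=9.8200), down 28.5600 (V=0.0000). Price 4.0412; hedge Δ=0.5349, bond B=-14.1440.
Each (Δ,B) replicates both successor values, so the strategy is self-financing and V0 is arbitrage-free.

(0,0): Delta=0.5349 Bond=-14.1440
V0=4.0412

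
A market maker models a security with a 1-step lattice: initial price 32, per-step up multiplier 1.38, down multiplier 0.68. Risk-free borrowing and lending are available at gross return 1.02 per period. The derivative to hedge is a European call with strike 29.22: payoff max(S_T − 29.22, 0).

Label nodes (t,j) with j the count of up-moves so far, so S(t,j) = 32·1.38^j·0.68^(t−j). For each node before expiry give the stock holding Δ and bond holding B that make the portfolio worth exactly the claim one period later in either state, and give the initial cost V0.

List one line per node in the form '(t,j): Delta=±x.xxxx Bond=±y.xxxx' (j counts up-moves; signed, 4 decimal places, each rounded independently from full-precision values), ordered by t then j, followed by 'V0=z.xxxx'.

Since d<R<u, set p* = (R−d)/(u−d) = 0.4857; price each node as the discounted p*-expectation of its children.
Terminal payoffs: V(1,0)=0.0000, V(1,1)=14.9400
  t=0,j=0: stock 32.0000 → up 44.1600 (V=14.9400), down 21.7600 (V=0.0000). Price 7.1143; hedge Δ=0.6670, bond B=-14.2286.
Each (Δ,B) replicates both successor values, so the strategy is self-financing and V0 is arbitrage-free.

(0,0): Delta=0.6670 Bond=-14.2286
V0=7.1143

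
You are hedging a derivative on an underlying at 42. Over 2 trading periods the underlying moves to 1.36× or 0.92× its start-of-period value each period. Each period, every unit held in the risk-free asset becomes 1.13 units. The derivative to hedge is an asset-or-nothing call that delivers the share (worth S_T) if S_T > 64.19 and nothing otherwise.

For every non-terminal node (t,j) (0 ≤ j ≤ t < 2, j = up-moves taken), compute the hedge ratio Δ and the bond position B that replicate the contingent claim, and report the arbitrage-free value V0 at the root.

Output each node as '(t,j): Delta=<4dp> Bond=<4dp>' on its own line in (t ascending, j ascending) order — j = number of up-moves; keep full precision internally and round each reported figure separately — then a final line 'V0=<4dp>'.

(0,0): Delta=1.7755 Bond=-60.7116
(1,0): Delta=0.0000 Bond=0.0000
(1,1): Delta=3.0909 Bond=-143.7420
V0=13.8581

The replicating-portfolio and risk-neutral prices coincide; use p* = (1.13−0.92)/(1.36−0.92) = 0.4773 for the latter.
Payoff layer (t=2): V(2,0)=0.0000, V(2,1)=0.0000, V(2,2)=77.6832
Node (1,0) S=38.6400: V=(p*·0.0000+(1−p*)·0.0000)/1.13=0.0000; Δ=(0.0000−0.0000)/(52.5504−35.5488)=0.0000; B=V−Δ·S=0.0000
Node (1,1) S=57.1200: V=(p*·77.6832+(1−p*)·0.0000)/1.13=32.8107; Δ=(77.6832−0.0000)/(77.6832−52.5504)=3.0909; B=V−Δ·S=-143.7420
Node (0,0) S=42.0000: V=(p*·32.8107+(1−p*)·0.0000)/1.13=13.8581; Δ=(32.8107−0.0000)/(57.1200−38.6400)=1.7755; B=V−Δ·S=-60.7116
Each (Δ,B) replicates both successor values, so the strategy is self-financing and V0 is arbitrage-free.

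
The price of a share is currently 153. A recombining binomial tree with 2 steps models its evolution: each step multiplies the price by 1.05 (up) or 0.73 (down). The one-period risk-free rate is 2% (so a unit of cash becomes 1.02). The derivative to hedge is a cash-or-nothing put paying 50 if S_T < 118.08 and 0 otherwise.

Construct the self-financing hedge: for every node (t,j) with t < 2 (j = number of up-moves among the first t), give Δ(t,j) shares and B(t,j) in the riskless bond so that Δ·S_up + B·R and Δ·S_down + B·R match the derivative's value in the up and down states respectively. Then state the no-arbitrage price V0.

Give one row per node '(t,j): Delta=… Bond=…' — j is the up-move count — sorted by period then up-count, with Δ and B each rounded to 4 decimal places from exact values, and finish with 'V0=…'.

The replicating-portfolio and risk-neutral prices coincide; use p* = (1.02−0.73)/(1.05−0.73) = 0.9062 for the latter.
Terminal payoffs: V(2,0)=50.0000, V(2,1)=50.0000, V(2,2)=0.0000
Node (1,0) S=111.6900: V=(p*·50.0000+(1−p*)·50.0000)/1.02=49.0196; Δ=(50.0000−50.0000)/(117.2745−81.5337)=0.0000; B=V−Δ·S=49.0196
Node (1,1) S=160.6500: V=(p*·0.0000+(1−p*)·50.0000)/1.02=4.5956; Δ=(0.0000−50.0000)/(168.6825−117.2745)=-0.9726; B=V−Δ·S=160.8456
Node (0,0) S=153.0000: V=(p*·4.5956+(1−p*)·49.0196)/1.02=8.5886; Δ=(4.5956−49.0196)/(160.6500−111.6900)=-0.9074; B=V−Δ·S=147.4136
The time-0 hedge costs 8.5886, which is the no-arbitrage price.

(0,0): Delta=-0.9074 Bond=147.4136
(1,0): Delta=0.0000 Bond=49.0196
(1,1): Delta=-0.9726 Bond=160.8456
V0=8.5886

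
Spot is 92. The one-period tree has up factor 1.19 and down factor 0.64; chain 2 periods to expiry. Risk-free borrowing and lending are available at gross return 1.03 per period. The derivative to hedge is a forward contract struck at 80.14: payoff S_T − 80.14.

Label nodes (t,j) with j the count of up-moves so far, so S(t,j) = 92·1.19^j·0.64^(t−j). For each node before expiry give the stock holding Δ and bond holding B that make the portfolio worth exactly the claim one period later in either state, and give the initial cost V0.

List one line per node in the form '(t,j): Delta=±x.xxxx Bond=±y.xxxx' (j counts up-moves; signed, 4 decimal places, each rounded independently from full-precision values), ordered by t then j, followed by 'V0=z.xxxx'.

(0,0): Delta=1.0000 Bond=-75.5396
(1,0): Delta=1.0000 Bond=-77.8058
(1,1): Delta=1.0000 Bond=-77.8058
V0=16.4604

The replicating-portfolio and risk-neutral prices coincide; use p* = (1.03−0.64)/(1.19−0.64) = 0.7091 for the latter.
At expiry t=2: V(2,0)=-42.4568, V(2,1)=-10.0728, V(2,2)=50.1412
  t=1,j=0: stock 58.8800 → up 70.0672 (V=-10.0728), down 37.6832 (V=-42.4568). Price -18.9258; hedge Δ=1.0000, bond B=-77.8058.
  t=1,j=1: stock 109.4800 → up 130.2812 (V=50.1412), down 70.0672 (V=-10.0728). Price 31.6742; hedge Δ=1.0000, bond B=-77.8058.
  t=0,j=0: stock 92.0000 → up 109.4800 (V=31.6742), down 58.8800 (V=-18.9258). Price 16.4604; hedge Δ=1.0000, bond B=-75.5396.
Self-financing check: at every node Δ·S+B equals the discounted successor values.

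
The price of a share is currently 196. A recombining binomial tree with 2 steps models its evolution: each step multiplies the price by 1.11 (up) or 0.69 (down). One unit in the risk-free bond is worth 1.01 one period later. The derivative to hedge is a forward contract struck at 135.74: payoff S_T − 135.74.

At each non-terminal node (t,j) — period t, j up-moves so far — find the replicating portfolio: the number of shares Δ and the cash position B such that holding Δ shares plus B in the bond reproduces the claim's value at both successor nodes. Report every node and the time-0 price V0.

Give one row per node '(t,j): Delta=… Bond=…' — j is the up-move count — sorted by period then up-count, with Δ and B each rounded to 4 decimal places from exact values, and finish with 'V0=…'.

(0,0): Delta=1.0000 Bond=-133.0654
(1,0): Delta=1.0000 Bond=-134.3960
(1,1): Delta=1.0000 Bond=-134.3960
V0=62.9346

Under the risk-neutral measure, an up-move has probability p* = (R−d)/(u−d) = 0.7619 and values discount at R = 1.01.
Terminal payoffs: V(2,0)=-42.4244, V(2,1)=14.3764, V(2,2)=105.7516
(1,0): S=135.2400. Δ = (V_up−V_dn)/(S_up−S_dn) = (14.3764−-42.4244)/(150.1164−93.3156) = 1.0000. V = [p*·14.3764 + (1−p*)·-42.4244]/1.01 = 0.8440. B = V − Δ·S = -134.3960.
(1,1): S=217.5600. Δ = (V_up−V_dn)/(S_up−S_dn) = (105.7516−14.3764)/(241.4916−150.1164) = 1.0000. V = [p*·105.7516 + (1−p*)·14.3764]/1.01 = 83.1640. B = V − Δ·S = -134.3960.
(0,0): S=196.0000. Δ = (V_up−V_dn)/(S_up−S_dn) = (83.1640−0.8440)/(217.5600−135.2400) = 1.0000. V = [p*·83.1640 + (1−p*)·0.8440]/1.01 = 62.9346. B = V − Δ·S = -133.0654.
Each (Δ,B) replicates both successor values, so the strategy is self-financing and V0 is arbitrage-free.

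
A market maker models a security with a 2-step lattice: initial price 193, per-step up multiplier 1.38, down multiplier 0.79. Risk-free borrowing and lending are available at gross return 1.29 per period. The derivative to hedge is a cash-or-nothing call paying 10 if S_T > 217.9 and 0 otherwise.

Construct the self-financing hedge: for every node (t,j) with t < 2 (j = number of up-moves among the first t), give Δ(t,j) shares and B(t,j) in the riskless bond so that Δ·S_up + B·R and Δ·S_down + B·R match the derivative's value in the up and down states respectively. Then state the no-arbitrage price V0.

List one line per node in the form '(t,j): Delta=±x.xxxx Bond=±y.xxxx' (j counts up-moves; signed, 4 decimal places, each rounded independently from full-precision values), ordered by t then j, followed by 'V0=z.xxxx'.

(0,0): Delta=0.0577 Bond=-6.8189
(1,0): Delta=0.0000 Bond=0.0000
(1,1): Delta=0.0636 Bond=-10.3797
V0=4.3158

The replicating-portfolio and risk-neutral prices coincide; use p* = (1.29−0.79)/(1.38−0.79) = 0.8475 for the latter.
Terminal values V(2,·): V(2,0)=0.0000, V(2,1)=0.0000, V(2,2)=10.0000
(1,0): S=152.4700. Δ = (V_up−V_dn)/(S_up−S_dn) = (0.0000−0.0000)/(210.4086−120.4513) = 0.0000. V = [p*·0.0000 + (1−p*)·0.0000]/1.29 = 0.0000. B = V − Δ·S = 0.0000.
(1,1): S=266.3400. Δ = (V_up−V_dn)/(S_up−S_dn) = (10.0000−0.0000)/(367.5492−210.4086) = 0.0636. V = [p*·10.0000 + (1−p*)·0.0000]/1.29 = 6.5694. B = V − Δ·S = -10.3797.
(0,0): S=193.0000. Δ = (V_up−V_dn)/(S_up−S_dn) = (6.5694−0.0000)/(266.3400−152.4700) = 0.0577. V = [p*·6.5694 + (1−p*)·0.0000]/1.29 = 4.3158. B = V − Δ·S = -6.8189.
Check: Δ(0,0)·S0 + B(0,0) = 4.3158 = V0.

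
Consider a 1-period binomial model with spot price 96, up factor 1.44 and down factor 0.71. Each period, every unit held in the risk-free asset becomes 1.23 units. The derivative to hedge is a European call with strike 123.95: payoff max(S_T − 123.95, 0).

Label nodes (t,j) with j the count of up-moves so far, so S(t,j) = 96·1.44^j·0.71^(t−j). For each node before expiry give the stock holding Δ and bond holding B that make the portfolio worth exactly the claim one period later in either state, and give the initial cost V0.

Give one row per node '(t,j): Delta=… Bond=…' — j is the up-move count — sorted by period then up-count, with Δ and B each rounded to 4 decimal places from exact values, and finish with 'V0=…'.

No-arbitrage ⇒ martingale measure with p* = (R−d)/(u−d) = 0.7123.
Payoff layer (t=1): V(1,0)=0.0000, V(1,1)=14.2900
Node (0,0) S=96.0000: V=(p*·14.2900+(1−p*)·0.0000)/1.23=8.2758; Δ=(14.2900−0.0000)/(138.2400−68.1600)=0.2039; B=V−Δ·S=-11.2996
Each (Δ,B) replicates both successor values, so the strategy is self-financing and V0 is arbitrage-free.

(0,0): Delta=0.2039 Bond=-11.2996
V0=8.2758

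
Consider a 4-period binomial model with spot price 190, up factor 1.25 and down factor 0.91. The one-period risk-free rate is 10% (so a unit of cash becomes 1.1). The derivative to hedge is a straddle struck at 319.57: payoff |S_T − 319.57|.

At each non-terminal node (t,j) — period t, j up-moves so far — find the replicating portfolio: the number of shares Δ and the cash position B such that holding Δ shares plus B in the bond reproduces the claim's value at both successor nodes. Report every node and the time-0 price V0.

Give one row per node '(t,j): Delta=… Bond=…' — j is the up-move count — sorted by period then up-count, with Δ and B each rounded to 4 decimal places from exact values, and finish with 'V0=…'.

The replicating-portfolio and risk-neutral prices coincide; use p* = (1.1−0.91)/(1.25−0.91) = 0.5588 for the latter.
At expiry t=4: V(4,0)=189.2776, V(4,1)=140.5969, V(4,2)=73.7278, V(4,3)=18.1253, V(4,4)=144.2972
Node (3,0) S=143.1785: V=(p*·140.5969+(1−p*)·189.2776)/1.1=147.3397; Δ=(140.5969−189.2776)/(178.9731−130.2924)=-1.0000; B=V−Δ·S=290.5182
Node (3,1) S=196.6738: V=(p*·73.7278+(1−p*)·140.5969)/1.1=93.8444; Δ=(73.7278−140.5969)/(245.8422−178.9731)=-1.0000; B=V−Δ·S=290.5182
Node (3,2) S=270.1562: V=(p*·18.1253+(1−p*)·73.7278)/1.1=38.7780; Δ=(18.1253−73.7278)/(337.6953−245.8422)=-0.6053; B=V−Δ·S=202.3148
Node (3,3) S=371.0938: V=(p*·144.2972+(1−p*)·18.1253)/1.1=80.5756; Δ=(144.2972−18.1253)/(463.8672−337.6953)=1.0000; B=V−Δ·S=-290.5182
Node (2,0) S=157.3390: V=(p*·93.8444+(1−p*)·147.3397)/1.1=106.7684; Δ=(93.8444−147.3397)/(196.6737−143.1785)=-1.0000; B=V−Δ·S=264.1074
Node (2,1) S=216.1250: V=(p*·38.7780+(1−p*)·93.8444)/1.1=57.3382; Δ=(38.7780−93.8444)/(270.1562−196.6738)=-0.7494; B=V−Δ·S=219.2982
Node (2,2) S=296.8750: V=(p*·80.5756+(1−p*)·38.7780)/1.1=56.4868; Δ=(80.5756−38.7780)/(371.0938−270.1562)=0.4141; B=V−Δ·S=-66.4472
Node (1,0) S=172.9000: V=(p*·57.3382+(1−p*)·106.7684)/1.1=71.9506; Δ=(57.3382−106.7684)/(216.1250−157.3390)=-0.8409; B=V−Δ·S=217.3336
Node (1,1) S=237.5000: V=(p*·56.4868+(1−p*)·57.3382)/1.1=51.6931; Δ=(56.4868−57.3382)/(296.8750−216.1250)=-0.0105; B=V−Δ·S=54.1973
Node (0,0) S=190.0000: V=(p*·51.6931+(1−p*)·71.9506)/1.1=55.1184; Δ=(51.6931−71.9506)/(237.5000−172.9000)=-0.3136; B=V−Δ·S=114.6993
Check: Δ(0,0)·S0 + B(0,0) = 55.1184 = V0.

(0,0): Delta=-0.3136 Bond=114.6993
(1,0): Delta=-0.8409 Bond=217.3336
(1,1): Delta=-0.0105 Bond=54.1973
(2,0): Delta=-1.0000 Bond=264.1074
(2,1): Delta=-0.7494 Bond=219.2982
(2,2): Delta=0.4141 Bond=-66.4472
(3,0): Delta=-1.0000 Bond=290.5182
(3,1): Delta=-1.0000 Bond=290.5182
(3,2): Delta=-0.6053 Bond=202.3148
(3,3): Delta=1.0000 Bond=-290.5182
V0=55.1184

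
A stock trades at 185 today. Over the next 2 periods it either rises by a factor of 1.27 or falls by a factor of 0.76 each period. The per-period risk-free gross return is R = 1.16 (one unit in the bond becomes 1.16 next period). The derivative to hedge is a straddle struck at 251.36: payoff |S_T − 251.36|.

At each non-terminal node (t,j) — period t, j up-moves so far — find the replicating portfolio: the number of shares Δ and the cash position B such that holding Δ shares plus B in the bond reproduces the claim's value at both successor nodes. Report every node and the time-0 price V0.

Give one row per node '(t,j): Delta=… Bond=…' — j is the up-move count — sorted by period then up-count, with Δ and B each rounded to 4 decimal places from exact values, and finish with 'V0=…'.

(0,0): Delta=-0.3260 Bond=105.1075
(1,0): Delta=-1.0000 Bond=216.6897
(1,1): Delta=-0.2151 Bond=95.8643
V0=44.7982

Under the risk-neutral measure, an up-move has probability p* = (R−d)/(u−d) = 0.7843 and values discount at R = 1.16.
Terminal payoffs: V(2,0)=144.5040, V(2,1)=72.7980, V(2,2)=47.0265
(1,0): S=140.6000. Δ = (V_up−V_dn)/(S_up−S_dn) = (72.7980−144.5040)/(178.5620−106.8560) = -1.0000. V = [p*·72.7980 + (1−p*)·144.5040]/1.16 = 76.0897. B = V − Δ·S = 216.6897.
(1,1): S=234.9500. Δ = (V_up−V_dn)/(S_up−S_dn) = (47.0265−72.7980)/(298.3865−178.5620) = -0.2151. V = [p*·47.0265 + (1−p*)·72.7980]/1.16 = 45.3319. B = V − Δ·S = 95.8643.
(0,0): S=185.0000. Δ = (V_up−V_dn)/(S_up−S_dn) = (45.3319−76.0897)/(234.9500−140.6000) = -0.3260. V = [p*·45.3319 + (1−p*)·76.0897]/1.16 = 44.7982. B = V − Δ·S = 105.1075.
The time-0 hedge costs 44.7982, which is the no-arbitrage price.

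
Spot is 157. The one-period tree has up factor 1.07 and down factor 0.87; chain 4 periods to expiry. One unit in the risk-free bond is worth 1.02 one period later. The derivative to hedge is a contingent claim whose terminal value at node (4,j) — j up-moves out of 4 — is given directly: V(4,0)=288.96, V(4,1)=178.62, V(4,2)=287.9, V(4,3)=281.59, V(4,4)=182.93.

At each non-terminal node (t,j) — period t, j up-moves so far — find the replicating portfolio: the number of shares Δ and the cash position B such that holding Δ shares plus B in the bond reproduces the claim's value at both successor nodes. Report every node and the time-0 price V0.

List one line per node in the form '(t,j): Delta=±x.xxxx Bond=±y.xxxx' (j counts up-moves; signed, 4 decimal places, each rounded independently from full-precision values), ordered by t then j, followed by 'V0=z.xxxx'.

(0,0): Delta=-0.9195 Bond=372.4709
(1,0): Delta=1.0743 Bond=107.5771
(1,1): Delta=-1.4599 Bond=470.7013
(2,0): Delta=2.2430 Bond=-29.1486
(2,1): Delta=0.7576 Bond=156.0211
(2,2): Delta=-2.0609 Bond=588.1467
(3,0): Delta=-5.3364 Bond=753.8618
(3,1): Delta=4.2972 Bond=-290.9294
(3,2): Delta=-0.2017 Bond=309.1652
(3,3): Delta=-2.5648 Bond=696.8245
V0=228.1034

No-arbitrage ⇒ martingale measure with p* = (R−d)/(u−d) = 0.7500.
At expiry t=4: V(4,0)=288.9600, V(4,1)=178.6200, V(4,2)=287.9000, V(4,3)=281.5900, V(4,4)=182.9300
Node (3,0) S=103.3850: V=(p*·178.6200+(1−p*)·288.9600)/1.02=202.1618; Δ=(178.6200−288.9600)/(110.6219−89.9449)=-5.3364; B=V−Δ·S=753.8618
Node (3,1) S=127.1516: V=(p*·287.9000+(1−p*)·178.6200)/1.02=255.4706; Δ=(287.9000−178.6200)/(136.0522−110.6219)=4.2972; B=V−Δ·S=-290.9294
Node (3,2) S=156.3819: V=(p*·281.5900+(1−p*)·287.9000)/1.02=277.6152; Δ=(281.5900−287.9000)/(167.3286−136.0522)=-0.2017; B=V−Δ·S=309.1652
Node (3,3) S=192.3318: V=(p*·182.9300+(1−p*)·281.5900)/1.02=203.5245; Δ=(182.9300−281.5900)/(205.7950−167.3286)=-2.5648; B=V−Δ·S=696.8245
Node (2,0) S=118.8333: V=(p*·255.4706+(1−p*)·202.1618)/1.02=237.3955; Δ=(255.4706−202.1618)/(127.1516−103.3850)=2.2430; B=V−Δ·S=-29.1486
Node (2,1) S=146.1513: V=(p*·277.6152+(1−p*)·255.4706)/1.02=266.7442; Δ=(277.6152−255.4706)/(156.3819−127.1516)=0.7576; B=V−Δ·S=156.0211
Node (2,2) S=179.7493: V=(p*·203.5245+(1−p*)·277.6152)/1.02=217.6933; Δ=(203.5245−277.6152)/(192.3318−156.3819)=-2.0609; B=V−Δ·S=588.1467
Node (1,0) S=136.5900: V=(p*·266.7442+(1−p*)·237.3955)/1.02=254.3206; Δ=(266.7442−237.3955)/(146.1513−118.8333)=1.0743; B=V−Δ·S=107.5771
Node (1,1) S=167.9900: V=(p*·217.6933+(1−p*)·266.7442)/1.02=225.4471; Δ=(217.6933−266.7442)/(179.7493−146.1513)=-1.4599; B=V−Δ·S=470.7013
Node (0,0) S=157.0000: V=(p*·225.4471+(1−p*)·254.3206)/1.02=228.1034; Δ=(225.4471−254.3206)/(167.9900−136.5900)=-0.9195; B=V−Δ·S=372.4709
Check: Δ(0,0)·S0 + B(0,0) = 228.1034 = V0.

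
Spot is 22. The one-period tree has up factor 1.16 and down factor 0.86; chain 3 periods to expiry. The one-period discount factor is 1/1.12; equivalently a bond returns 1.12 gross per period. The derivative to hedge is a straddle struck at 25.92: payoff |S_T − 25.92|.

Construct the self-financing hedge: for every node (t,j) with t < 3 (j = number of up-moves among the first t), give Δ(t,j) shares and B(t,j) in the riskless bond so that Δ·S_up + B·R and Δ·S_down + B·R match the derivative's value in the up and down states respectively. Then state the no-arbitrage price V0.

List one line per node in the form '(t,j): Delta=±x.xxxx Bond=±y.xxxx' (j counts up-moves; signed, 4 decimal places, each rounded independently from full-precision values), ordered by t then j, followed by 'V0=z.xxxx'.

(0,0): Delta=0.5277 Bond=-7.3587
(1,0): Delta=-1.0000 Bond=20.6633
(1,1): Delta=0.7020 Bond=-12.6886
(2,0): Delta=-1.0000 Bond=23.1429
(2,1): Delta=-1.0000 Bond=23.1429
(2,2): Delta=0.8961 Bond=-19.9580
V0=4.2518

The replicating-portfolio and risk-neutral prices coincide; use p* = (1.12−0.86)/(1.16−0.86) = 0.8667 for the latter.
At expiry t=3: V(3,0)=11.9268, V(3,1)=7.0454, V(3,2)=0.4612, V(3,3)=8.4197
Node (2,0) S=16.2712: V=(p*·7.0454+(1−p*)·11.9268)/1.12=6.8717; Δ=(7.0454−11.9268)/(18.8746−13.9932)=-1.0000; B=V−Δ·S=23.1429
Node (2,1) S=21.9472: V=(p*·0.4612+(1−p*)·7.0454)/1.12=1.1957; Δ=(0.4612−7.0454)/(25.4588−18.8746)=-1.0000; B=V−Δ·S=23.1429
Node (2,2) S=29.6032: V=(p*·8.4197+(1−p*)·0.4612)/1.12=6.5702; Δ=(8.4197−0.4612)/(34.3397−25.4588)=0.8961; B=V−Δ·S=-19.9580
Node (1,0) S=18.9200: V=(p*·1.1957+(1−p*)·6.8717)/1.12=1.7433; Δ=(1.1957−6.8717)/(21.9472−16.2712)=-1.0000; B=V−Δ·S=20.6633
Node (1,1) S=25.5200: V=(p*·6.5702+(1−p*)·1.1957)/1.12=5.2264; Δ=(6.5702−1.1957)/(29.6032−21.9472)=0.7020; B=V−Δ·S=-12.6886
Node (0,0) S=22.0000: V=(p*·5.2264+(1−p*)·1.7433)/1.12=4.2518; Δ=(5.2264−1.7433)/(25.5200−18.9200)=0.5277; B=V−Δ·S=-7.3587
Root portfolio cost Δ·22+B reproduces V0=4.2518.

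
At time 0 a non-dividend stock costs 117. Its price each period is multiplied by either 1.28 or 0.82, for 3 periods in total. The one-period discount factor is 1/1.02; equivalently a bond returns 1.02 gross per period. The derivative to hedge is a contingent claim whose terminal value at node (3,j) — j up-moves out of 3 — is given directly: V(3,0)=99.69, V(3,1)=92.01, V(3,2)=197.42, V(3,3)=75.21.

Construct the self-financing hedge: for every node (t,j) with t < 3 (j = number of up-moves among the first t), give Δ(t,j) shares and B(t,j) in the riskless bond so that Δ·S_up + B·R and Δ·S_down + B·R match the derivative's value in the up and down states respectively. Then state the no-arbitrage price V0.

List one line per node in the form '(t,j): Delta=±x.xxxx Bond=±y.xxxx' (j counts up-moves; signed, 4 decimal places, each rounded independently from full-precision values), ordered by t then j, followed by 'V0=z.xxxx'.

(0,0): Delta=0.4688 Bond=63.6930
(1,0): Delta=0.9217 Bond=21.5217
(1,1): Delta=0.0917 Bond=121.4455
(2,0): Delta=-0.2122 Bond=111.1573
(2,1): Delta=1.8660 Bond=-94.0145
(2,2): Delta=-1.3859 Bond=407.1300
V0=118.5479

No-arbitrage ⇒ martingale measure with p* = (R−d)/(u−d) = 0.4348.
Terminal values V(3,·): V(3,0)=99.6900, V(3,1)=92.0100, V(3,2)=197.4200, V(3,3)=75.2100
  t=2,j=0: stock 78.6708 → up 100.6986 (V=92.0100), down 64.5101 (V=99.6900). Price 94.4616; hedge Δ=-0.2122, bond B=111.1573.
  t=2,j=1: stock 122.8032 → up 157.1881 (V=197.4200), down 100.6986 (V=92.0100). Price 135.1377; hedge Δ=1.8660, bond B=-94.0145.
  t=2,j=2: stock 191.6928 → up 245.3668 (V=75.2100), down 157.1881 (V=197.4200). Price 141.4561; hedge Δ=-1.3859, bond B=407.1300.
  t=1,j=0: stock 95.9400 → up 122.8032 (V=135.1377), down 78.6708 (V=94.4616). Price 109.9479; hedge Δ=0.9217, bond B=21.5217.
  t=1,j=1: stock 149.7600 → up 191.6928 (V=141.4561), down 122.8032 (V=135.1377). Price 135.1812; hedge Δ=0.0917, bond B=121.4455.
  t=0,j=0: stock 117.0000 → up 149.7600 (V=135.1812), down 95.9400 (V=109.9479). Price 118.5479; hedge Δ=0.4688, bond B=63.6930.
Self-financing check: at every node Δ·S+B equals the discounted successor values.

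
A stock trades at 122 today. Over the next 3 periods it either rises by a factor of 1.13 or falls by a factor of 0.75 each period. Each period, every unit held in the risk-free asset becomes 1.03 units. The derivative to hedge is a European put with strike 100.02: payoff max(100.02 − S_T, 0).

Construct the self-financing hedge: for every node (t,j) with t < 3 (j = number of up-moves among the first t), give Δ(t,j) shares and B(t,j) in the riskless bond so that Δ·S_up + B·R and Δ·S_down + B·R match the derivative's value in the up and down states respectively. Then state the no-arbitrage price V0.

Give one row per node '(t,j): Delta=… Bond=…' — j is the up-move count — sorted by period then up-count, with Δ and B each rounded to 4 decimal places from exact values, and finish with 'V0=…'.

The replicating-portfolio and risk-neutral prices coincide; use p* = (1.03−0.75)/(1.13−0.75) = 0.7368 for the latter.
At expiry t=3: V(3,0)=48.5512, V(3,1)=22.4738, V(3,2)=0.0000, V(3,3)=0.0000
Node (2,0) S=68.6250: V=(p*·22.4738+(1−p*)·48.5512)/1.03=28.4818; Δ=(22.4738−48.5512)/(77.5462−51.4688)=-1.0000; B=V−Δ·S=97.1068
Node (2,1) S=103.3950: V=(p*·0.0000+(1−p*)·22.4738)/1.03=5.7419; Δ=(0.0000−22.4738)/(116.8363−77.5462)=-0.5720; B=V−Δ·S=64.8833
Node (2,2) S=155.7818: V=(p*·0.0000+(1−p*)·0.0000)/1.03=0.0000; Δ=(0.0000−0.0000)/(176.0334−116.8363)=0.0000; B=V−Δ·S=0.0000
Node (1,0) S=91.5000: V=(p*·5.7419+(1−p*)·28.4818)/1.03=11.3845; Δ=(5.7419−28.4818)/(103.3950−68.6250)=-0.6540; B=V−Δ·S=71.2264
Node (1,1) S=137.8600: V=(p*·0.0000+(1−p*)·5.7419)/1.03=1.4670; Δ=(0.0000−5.7419)/(155.7818−103.3950)=-0.1096; B=V−Δ·S=16.5772
Node (0,0) S=122.0000: V=(p*·1.4670+(1−p*)·11.3845)/1.03=3.9581; Δ=(1.4670−11.3845)/(137.8600−91.5000)=-0.2139; B=V−Δ·S=30.0569
Root portfolio cost Δ·122+B reproduces V0=3.9581.

(0,0): Delta=-0.2139 Bond=30.0569
(1,0): Delta=-0.6540 Bond=71.2264
(1,1): Delta=-0.1096 Bond=16.5772
(2,0): Delta=-1.0000 Bond=97.1068
(2,1): Delta=-0.5720 Bond=64.8833
(2,2): Delta=0.0000 Bond=0.0000
V0=3.9581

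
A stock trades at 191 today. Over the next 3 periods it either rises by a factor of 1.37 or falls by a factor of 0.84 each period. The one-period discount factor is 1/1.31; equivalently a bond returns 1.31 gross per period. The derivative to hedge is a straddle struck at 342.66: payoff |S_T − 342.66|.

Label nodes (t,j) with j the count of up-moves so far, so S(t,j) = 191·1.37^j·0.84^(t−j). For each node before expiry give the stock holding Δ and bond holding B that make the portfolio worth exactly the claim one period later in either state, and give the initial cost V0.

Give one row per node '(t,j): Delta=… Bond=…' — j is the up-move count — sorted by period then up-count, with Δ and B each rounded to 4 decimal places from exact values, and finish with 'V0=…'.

(0,0): Delta=0.3442 Bond=-12.2030
(1,0): Delta=-1.0000 Bond=199.6737
(1,1): Delta=0.4494 Bond=-43.5170
(2,0): Delta=-1.0000 Bond=261.5725
(2,1): Delta=-1.0000 Bond=261.5725
(2,2): Delta=0.5628 Bond=-97.6770
V0=53.5346

Risk-neutral probability p* = (R−d)/(u−d) = (1.31−0.84)/(1.37−0.84) = 0.8868.
Terminal payoffs: V(3,0)=229.4535, V(3,1)=158.0256, V(3,2)=41.5302, V(3,3)=148.4684
Node (2,0) S=134.7696: V=(p*·158.0256+(1−p*)·229.4535)/1.31=126.8029; Δ=(158.0256−229.4535)/(184.6344−113.2065)=-1.0000; B=V−Δ·S=261.5725
Node (2,1) S=219.8028: V=(p*·41.5302+(1−p*)·158.0256)/1.31=41.7697; Δ=(41.5302−158.0256)/(301.1298−184.6344)=-1.0000; B=V−Δ·S=261.5725
Node (2,2) S=358.4879: V=(p*·148.4684+(1−p*)·41.5302)/1.31=104.0933; Δ=(148.4684−41.5302)/(491.1284−301.1298)=0.5628; B=V−Δ·S=-97.6770
Node (1,0) S=160.4400: V=(p*·41.7697+(1−p*)·126.8029)/1.31=39.2337; Δ=(41.7697−126.8029)/(219.8028−134.7696)=-1.0000; B=V−Δ·S=199.6737
Node (1,1) S=261.6700: V=(p*·104.0933+(1−p*)·41.7697)/1.31=74.0746; Δ=(104.0933−41.7697)/(358.4879−219.8028)=0.4494; B=V−Δ·S=-43.5170
Node (0,0) S=191.0000: V=(p*·74.0746+(1−p*)·39.2337)/1.31=53.5346; Δ=(74.0746−39.2337)/(261.6700−160.4400)=0.3442; B=V−Δ·S=-12.2030
Each (Δ,B) replicates both successor values, so the strategy is self-financing and V0 is arbitrage-free.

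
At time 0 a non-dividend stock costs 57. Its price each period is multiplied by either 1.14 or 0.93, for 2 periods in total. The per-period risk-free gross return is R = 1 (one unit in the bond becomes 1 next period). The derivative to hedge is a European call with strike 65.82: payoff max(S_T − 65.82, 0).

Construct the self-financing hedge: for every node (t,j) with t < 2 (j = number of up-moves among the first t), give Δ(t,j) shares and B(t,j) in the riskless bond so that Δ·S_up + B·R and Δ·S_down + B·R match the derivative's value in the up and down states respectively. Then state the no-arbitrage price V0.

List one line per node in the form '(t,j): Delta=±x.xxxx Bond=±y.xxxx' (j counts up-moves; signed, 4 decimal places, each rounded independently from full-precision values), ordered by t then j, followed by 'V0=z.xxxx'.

(0,0): Delta=0.2299 Bond=-12.1892
(1,0): Delta=0.0000 Bond=0.0000
(1,1): Delta=0.6051 Bond=-36.5676
V0=0.9175

Since d<R<u, set p* = (R−d)/(u−d) = 0.3333; price each node as the discounted p*-expectation of its children.
Terminal payoffs: V(2,0)=0.0000, V(2,1)=0.0000, V(2,2)=8.2572
  t=1,j=0: stock 53.0100 → up 60.4314 (V=0.0000), down 49.2993 (V=0.0000). Price 0.0000; hedge Δ=0.0000, bond B=0.0000.
  t=1,j=1: stock 64.9800 → up 74.0772 (V=8.2572), down 60.4314 (V=0.0000). Price 2.7524; hedge Δ=0.6051, bond B=-36.5676.
  t=0,j=0: stock 57.0000 → up 64.9800 (V=2.7524), down 53.0100 (V=0.0000). Price 0.9175; hedge Δ=0.2299, bond B=-12.1892.
Check: Δ(0,0)·S0 + B(0,0) = 0.9175 = V0.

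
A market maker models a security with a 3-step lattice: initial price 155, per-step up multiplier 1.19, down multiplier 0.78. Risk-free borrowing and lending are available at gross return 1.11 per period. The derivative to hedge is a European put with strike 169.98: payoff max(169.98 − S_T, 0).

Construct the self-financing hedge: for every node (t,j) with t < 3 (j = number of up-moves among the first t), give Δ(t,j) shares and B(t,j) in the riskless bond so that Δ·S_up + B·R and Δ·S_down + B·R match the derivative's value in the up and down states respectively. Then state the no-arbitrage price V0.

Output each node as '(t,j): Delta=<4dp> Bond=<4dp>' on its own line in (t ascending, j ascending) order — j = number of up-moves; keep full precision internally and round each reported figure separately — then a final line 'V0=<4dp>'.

(0,0): Delta=-0.2505 Bond=43.2348
(1,0): Delta=-0.9821 Bond=136.4353
(1,1): Delta=-0.1343 Bond=26.5494
(2,0): Delta=-1.0000 Bond=153.1351
(2,1): Delta=-0.9792 Bond=151.0330
(2,2): Delta=0.0000 Bond=0.0000
V0=4.4064

Since d<R<u, set p* = (R−d)/(u−d) = 0.8049; price each node as the discounted p*-expectation of its children.
Payoff layer (t=3): V(3,0)=96.4244, V(3,1)=57.7606, V(3,2)=0.0000, V(3,3)=0.0000
(2,0): S=94.3020. Δ = (V_up−V_dn)/(S_up−S_dn) = (57.7606−96.4244)/(112.2194−73.5556) = -1.0000. V = [p*·57.7606 + (1−p*)·96.4244]/1.11 = 58.8331. B = V − Δ·S = 153.1351.
(2,1): S=143.8710. Δ = (V_up−V_dn)/(S_up−S_dn) = (0.0000−57.7606)/(171.2065−112.2194) = -0.9792. V = [p*·0.0000 + (1−p*)·57.7606]/1.11 = 10.1535. B = V − Δ·S = 151.0330.
(2,2): S=219.4955. Δ = (V_up−V_dn)/(S_up−S_dn) = (0.0000−0.0000)/(261.1996−171.2065) = 0.0000. V = [p*·0.0000 + (1−p*)·0.0000]/1.11 = 0.0000. B = V − Δ·S = 0.0000.
(1,0): S=120.9000. Δ = (V_up−V_dn)/(S_up−S_dn) = (10.1535−58.8331)/(143.8710−94.3020) = -0.9821. V = [p*·10.1535 + (1−p*)·58.8331]/1.11 = 17.7045. B = V − Δ·S = 136.4353.
(1,1): S=184.4500. Δ = (V_up−V_dn)/(S_up−S_dn) = (0.0000−10.1535)/(219.4955−143.8710) = -0.1343. V = [p*·0.0000 + (1−p*)·10.1535]/1.11 = 1.7848. B = V − Δ·S = 26.5494.
(0,0): S=155.0000. Δ = (V_up−V_dn)/(S_up−S_dn) = (1.7848−17.7045)/(184.4500−120.9000) = -0.2505. V = [p*·1.7848 + (1−p*)·17.7045]/1.11 = 4.4064. B = V − Δ·S = 43.2348.
Check: Δ(0,0)·S0 + B(0,0) = 4.4064 = V0.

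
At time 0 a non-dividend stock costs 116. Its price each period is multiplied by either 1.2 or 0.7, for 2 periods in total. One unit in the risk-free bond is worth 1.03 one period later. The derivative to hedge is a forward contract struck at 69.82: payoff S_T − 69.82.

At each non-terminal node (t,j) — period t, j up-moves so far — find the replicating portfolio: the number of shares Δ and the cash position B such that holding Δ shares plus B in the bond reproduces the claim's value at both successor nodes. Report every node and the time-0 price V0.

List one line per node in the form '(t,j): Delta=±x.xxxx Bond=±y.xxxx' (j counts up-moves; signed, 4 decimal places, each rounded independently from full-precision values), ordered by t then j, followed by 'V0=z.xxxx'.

Since d<R<u, set p* = (R−d)/(u−d) = 0.6600; price each node as the discounted p*-expectation of its children.
Terminal payoffs: V(2,0)=-12.9800, V(2,1)=27.6200, V(2,2)=97.2200
(1,0): S=81.2000. Δ = (V_up−V_dn)/(S_up−S_dn) = (27.6200−-12.9800)/(97.4400−56.8400) = 1.0000. V = [p*·27.6200 + (1−p*)·-12.9800]/1.03 = 13.4136. B = V − Δ·S = -67.7864.
(1,1): S=139.2000. Δ = (V_up−V_dn)/(S_up−S_dn) = (97.2200−27.6200)/(167.0400−97.4400) = 1.0000. V = [p*·97.2200 + (1−p*)·27.6200]/1.03 = 71.4136. B = V − Δ·S = -67.7864.
(0,0): S=116.0000. Δ = (V_up−V_dn)/(S_up−S_dn) = (71.4136−13.4136)/(139.2000−81.2000) = 1.0000. V = [p*·71.4136 + (1−p*)·13.4136]/1.03 = 50.1880. B = V − Δ·S = -65.8120.
The time-0 hedge costs 50.1880, which is the no-arbitrage price.

(0,0): Delta=1.0000 Bond=-65.8120
(1,0): Delta=1.0000 Bond=-67.7864
(1,1): Delta=1.0000 Bond=-67.7864
V0=50.1880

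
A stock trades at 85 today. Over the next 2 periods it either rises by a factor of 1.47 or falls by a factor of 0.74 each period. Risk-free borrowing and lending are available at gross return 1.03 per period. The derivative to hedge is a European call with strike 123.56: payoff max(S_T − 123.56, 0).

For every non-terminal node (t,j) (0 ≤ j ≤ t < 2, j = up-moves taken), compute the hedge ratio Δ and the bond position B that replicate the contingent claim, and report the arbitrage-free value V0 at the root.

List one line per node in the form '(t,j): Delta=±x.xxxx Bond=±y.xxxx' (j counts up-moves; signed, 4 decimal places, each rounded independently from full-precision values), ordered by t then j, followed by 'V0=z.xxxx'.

(0,0): Delta=0.3737 Bond=-22.8193
(1,0): Delta=0.0000 Bond=0.0000
(1,1): Delta=0.6591 Bond=-59.1651
V0=8.9427

Since d<R<u, set p* = (R−d)/(u−d) = 0.3973; price each node as the discounted p*-expectation of its children.
At expiry t=2: V(2,0)=0.0000, V(2,1)=0.0000, V(2,2)=60.1165
(1,0): S=62.9000. Δ = (V_up−V_dn)/(S_up−S_dn) = (0.0000−0.0000)/(92.4630−46.5460) = 0.0000. V = [p*·0.0000 + (1−p*)·0.0000]/1.03 = 0.0000. B = V − Δ·S = 0.0000.
(1,1): S=124.9500. Δ = (V_up−V_dn)/(S_up−S_dn) = (60.1165−0.0000)/(183.6765−92.4630) = 0.6591. V = [p*·60.1165 + (1−p*)·0.0000]/1.03 = 23.1863. B = V − Δ·S = -59.1651.
(0,0): S=85.0000. Δ = (V_up−V_dn)/(S_up−S_dn) = (23.1863−0.0000)/(124.9500−62.9000) = 0.3737. V = [p*·23.1863 + (1−p*)·0.0000]/1.03 = 8.9427. B = V − Δ·S = -22.8193.
The time-0 hedge costs 8.9427, which is the no-arbitrage price.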